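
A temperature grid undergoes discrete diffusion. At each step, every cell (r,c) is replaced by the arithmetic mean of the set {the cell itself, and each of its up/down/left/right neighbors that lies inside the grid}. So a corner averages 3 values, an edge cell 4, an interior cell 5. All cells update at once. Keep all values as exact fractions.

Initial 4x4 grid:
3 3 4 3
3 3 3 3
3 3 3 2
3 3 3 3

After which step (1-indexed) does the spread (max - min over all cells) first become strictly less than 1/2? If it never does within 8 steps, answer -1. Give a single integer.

Step 1: max=10/3, min=8/3, spread=2/3
Step 2: max=391/120, min=329/120, spread=31/60
Step 3: max=3767/1200, min=3029/1080, spread=3613/10800
  -> spread < 1/2 first at step 3
Step 4: max=336151/108000, min=18547/6480, spread=81103/324000
Step 5: max=3332897/1080000, min=2800109/972000, spread=1994983/9720000
Step 6: max=29813587/9720000, min=16960987/5832000, spread=2317913/14580000
Step 7: max=2972803277/972000000, min=2557240469/874800000, spread=1182824803/8748000000
Step 8: max=26688999067/8748000000, min=15422790307/5248800000, spread=1476522833/13122000000

Answer: 3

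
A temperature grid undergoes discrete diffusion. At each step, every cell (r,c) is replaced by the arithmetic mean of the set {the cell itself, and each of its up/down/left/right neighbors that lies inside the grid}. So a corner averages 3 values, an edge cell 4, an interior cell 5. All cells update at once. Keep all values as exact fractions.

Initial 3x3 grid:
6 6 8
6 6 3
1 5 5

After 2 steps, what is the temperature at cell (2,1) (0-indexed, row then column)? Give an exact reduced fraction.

Answer: 1067/240

Derivation:
Step 1: cell (2,1) = 17/4
Step 2: cell (2,1) = 1067/240
Full grid after step 2:
  23/4 701/120 53/9
  399/80 131/25 207/40
  13/3 1067/240 169/36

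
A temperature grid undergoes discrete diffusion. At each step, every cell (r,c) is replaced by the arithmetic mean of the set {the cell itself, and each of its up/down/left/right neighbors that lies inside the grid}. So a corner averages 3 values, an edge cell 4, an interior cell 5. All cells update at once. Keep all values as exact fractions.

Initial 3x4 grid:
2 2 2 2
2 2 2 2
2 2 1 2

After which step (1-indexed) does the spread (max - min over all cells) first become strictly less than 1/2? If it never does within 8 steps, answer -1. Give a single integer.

Answer: 1

Derivation:
Step 1: max=2, min=5/3, spread=1/3
  -> spread < 1/2 first at step 1
Step 2: max=2, min=209/120, spread=31/120
Step 3: max=2, min=1949/1080, spread=211/1080
Step 4: max=3553/1800, min=199103/108000, spread=14077/108000
Step 5: max=212317/108000, min=1803593/972000, spread=5363/48600
Step 6: max=117131/60000, min=54579191/29160000, spread=93859/1166400
Step 7: max=189063533/97200000, min=3288925519/1749600000, spread=4568723/69984000
Step 8: max=5650381111/2916000000, min=198171564371/104976000000, spread=8387449/167961600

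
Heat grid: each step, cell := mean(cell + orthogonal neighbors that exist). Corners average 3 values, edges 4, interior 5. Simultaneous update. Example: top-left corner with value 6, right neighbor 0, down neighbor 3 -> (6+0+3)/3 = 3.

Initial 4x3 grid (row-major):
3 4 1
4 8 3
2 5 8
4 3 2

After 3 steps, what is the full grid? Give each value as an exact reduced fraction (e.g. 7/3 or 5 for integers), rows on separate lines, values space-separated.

After step 1:
  11/3 4 8/3
  17/4 24/5 5
  15/4 26/5 9/2
  3 7/2 13/3
After step 2:
  143/36 227/60 35/9
  247/60 93/20 509/120
  81/20 87/20 571/120
  41/12 481/120 37/9
After step 3:
  2137/540 2933/720 4289/1080
  1511/360 2537/600 3157/720
  239/60 1309/300 3143/720
  153/40 5719/1440 1159/270

Answer: 2137/540 2933/720 4289/1080
1511/360 2537/600 3157/720
239/60 1309/300 3143/720
153/40 5719/1440 1159/270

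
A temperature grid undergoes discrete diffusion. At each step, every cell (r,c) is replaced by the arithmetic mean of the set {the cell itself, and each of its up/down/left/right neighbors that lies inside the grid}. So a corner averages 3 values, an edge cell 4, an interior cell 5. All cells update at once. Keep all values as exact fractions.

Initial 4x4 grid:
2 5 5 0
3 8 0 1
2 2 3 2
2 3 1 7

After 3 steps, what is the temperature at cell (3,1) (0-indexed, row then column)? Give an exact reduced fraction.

Step 1: cell (3,1) = 2
Step 2: cell (3,1) = 343/120
Step 3: cell (3,1) = 2311/900
Full grid after step 3:
  3913/1080 6629/1800 1643/600 293/120
  12703/3600 1883/600 2977/1000 2611/1200
  9919/3600 1847/600 1547/600 9913/3600
  2893/1080 2311/900 2677/900 2953/1080

Answer: 2311/900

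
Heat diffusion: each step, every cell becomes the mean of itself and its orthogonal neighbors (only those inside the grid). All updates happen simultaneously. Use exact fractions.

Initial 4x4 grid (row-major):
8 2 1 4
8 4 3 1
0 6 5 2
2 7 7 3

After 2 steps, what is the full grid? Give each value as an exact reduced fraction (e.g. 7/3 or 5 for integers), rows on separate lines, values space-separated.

After step 1:
  6 15/4 5/2 2
  5 23/5 14/5 5/2
  4 22/5 23/5 11/4
  3 11/2 11/2 4
After step 2:
  59/12 337/80 221/80 7/3
  49/10 411/100 17/5 201/80
  41/10 231/50 401/100 277/80
  25/6 23/5 49/10 49/12

Answer: 59/12 337/80 221/80 7/3
49/10 411/100 17/5 201/80
41/10 231/50 401/100 277/80
25/6 23/5 49/10 49/12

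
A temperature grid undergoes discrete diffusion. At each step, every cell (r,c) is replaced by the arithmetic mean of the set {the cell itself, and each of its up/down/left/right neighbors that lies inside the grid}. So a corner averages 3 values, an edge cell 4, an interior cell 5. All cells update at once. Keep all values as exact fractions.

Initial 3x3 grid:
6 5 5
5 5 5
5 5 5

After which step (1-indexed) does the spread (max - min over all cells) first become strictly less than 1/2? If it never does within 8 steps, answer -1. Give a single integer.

Answer: 1

Derivation:
Step 1: max=16/3, min=5, spread=1/3
  -> spread < 1/2 first at step 1
Step 2: max=95/18, min=5, spread=5/18
Step 3: max=1121/216, min=5, spread=41/216
Step 4: max=66931/12960, min=1811/360, spread=347/2592
Step 5: max=3994937/777600, min=18157/3600, spread=2921/31104
Step 6: max=239108539/46656000, min=2185483/432000, spread=24611/373248
Step 7: max=14315522033/2799360000, min=49256741/9720000, spread=207329/4478976
Step 8: max=857837952451/167961600000, min=2630801599/518400000, spread=1746635/53747712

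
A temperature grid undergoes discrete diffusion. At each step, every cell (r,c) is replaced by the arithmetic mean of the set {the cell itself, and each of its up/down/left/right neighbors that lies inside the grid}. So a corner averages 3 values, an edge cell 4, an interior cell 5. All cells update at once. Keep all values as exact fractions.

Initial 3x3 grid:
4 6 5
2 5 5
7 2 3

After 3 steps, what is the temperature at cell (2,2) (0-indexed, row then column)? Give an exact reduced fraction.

Answer: 1747/432

Derivation:
Step 1: cell (2,2) = 10/3
Step 2: cell (2,2) = 145/36
Step 3: cell (2,2) = 1747/432
Full grid after step 3:
  35/8 1663/360 995/216
  6167/1440 5083/1200 6377/1440
  1727/432 3943/960 1747/432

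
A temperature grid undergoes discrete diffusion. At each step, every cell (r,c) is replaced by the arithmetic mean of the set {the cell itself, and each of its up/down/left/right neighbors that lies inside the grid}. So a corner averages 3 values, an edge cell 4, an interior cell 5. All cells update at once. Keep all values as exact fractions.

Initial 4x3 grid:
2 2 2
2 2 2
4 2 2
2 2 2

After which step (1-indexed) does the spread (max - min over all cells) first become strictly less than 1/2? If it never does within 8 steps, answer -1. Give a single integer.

Answer: 3

Derivation:
Step 1: max=8/3, min=2, spread=2/3
Step 2: max=151/60, min=2, spread=31/60
Step 3: max=1291/540, min=2, spread=211/540
  -> spread < 1/2 first at step 3
Step 4: max=124897/54000, min=1847/900, spread=14077/54000
Step 5: max=1112407/486000, min=111683/54000, spread=5363/24300
Step 6: max=32900809/14580000, min=62869/30000, spread=93859/583200
Step 7: max=1959874481/874800000, min=102536467/48600000, spread=4568723/34992000
Step 8: max=116756435629/52488000000, min=3097618889/1458000000, spread=8387449/83980800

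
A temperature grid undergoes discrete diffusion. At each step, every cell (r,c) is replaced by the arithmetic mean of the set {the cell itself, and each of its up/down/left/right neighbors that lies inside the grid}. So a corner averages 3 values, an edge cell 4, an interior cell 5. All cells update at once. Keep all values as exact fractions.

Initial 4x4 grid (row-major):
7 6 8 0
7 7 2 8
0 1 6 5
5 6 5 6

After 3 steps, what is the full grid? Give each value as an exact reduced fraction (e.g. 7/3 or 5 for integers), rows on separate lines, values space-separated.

Answer: 6053/1080 1289/225 4507/900 692/135
18629/3600 14621/3000 7829/1500 8549/1800
15017/3600 13829/3000 1393/300 1903/360
877/216 3803/900 227/45 1381/270

Derivation:
After step 1:
  20/3 7 4 16/3
  21/4 23/5 31/5 15/4
  13/4 4 19/5 25/4
  11/3 17/4 23/4 16/3
After step 2:
  227/36 167/30 169/30 157/36
  593/120 541/100 447/100 323/60
  97/24 199/50 26/5 287/60
  67/18 53/12 287/60 52/9
After step 3:
  6053/1080 1289/225 4507/900 692/135
  18629/3600 14621/3000 7829/1500 8549/1800
  15017/3600 13829/3000 1393/300 1903/360
  877/216 3803/900 227/45 1381/270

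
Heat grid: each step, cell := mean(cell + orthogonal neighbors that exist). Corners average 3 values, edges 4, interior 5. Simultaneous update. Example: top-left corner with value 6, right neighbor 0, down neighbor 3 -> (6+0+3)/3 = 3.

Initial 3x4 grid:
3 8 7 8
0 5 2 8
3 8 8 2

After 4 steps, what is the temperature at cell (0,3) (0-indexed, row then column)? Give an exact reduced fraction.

Answer: 193103/32400

Derivation:
Step 1: cell (0,3) = 23/3
Step 2: cell (0,3) = 227/36
Step 3: cell (0,3) = 170/27
Step 4: cell (0,3) = 193103/32400
Full grid after step 4:
  588617/129600 539531/108000 620201/108000 193103/32400
  3776393/864000 1787467/360000 493823/90000 636791/108000
  577217/129600 64957/13500 48923/9000 60701/10800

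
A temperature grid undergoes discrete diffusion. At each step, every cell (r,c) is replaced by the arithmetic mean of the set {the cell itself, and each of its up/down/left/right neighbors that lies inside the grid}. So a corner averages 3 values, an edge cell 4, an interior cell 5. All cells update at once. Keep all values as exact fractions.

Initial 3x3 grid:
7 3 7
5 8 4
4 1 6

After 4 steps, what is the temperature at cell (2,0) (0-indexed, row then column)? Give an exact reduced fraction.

Answer: 619729/129600

Derivation:
Step 1: cell (2,0) = 10/3
Step 2: cell (2,0) = 169/36
Step 3: cell (2,0) = 9587/2160
Step 4: cell (2,0) = 619729/129600
Full grid after step 4:
  75731/14400 4439143/864000 342277/64800
  32881/6750 1826741/360000 4242143/864000
  619729/129600 147959/32000 39119/8100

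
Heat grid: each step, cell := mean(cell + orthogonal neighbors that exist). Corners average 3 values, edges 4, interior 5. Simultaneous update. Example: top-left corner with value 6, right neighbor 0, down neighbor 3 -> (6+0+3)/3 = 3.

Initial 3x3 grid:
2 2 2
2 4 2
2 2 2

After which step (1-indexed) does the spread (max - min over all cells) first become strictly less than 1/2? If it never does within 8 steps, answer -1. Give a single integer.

Answer: 2

Derivation:
Step 1: max=5/2, min=2, spread=1/2
Step 2: max=62/25, min=89/40, spread=51/200
  -> spread < 1/2 first at step 2
Step 3: max=5623/2400, min=407/180, spread=589/7200
Step 4: max=34943/15000, min=329081/144000, spread=31859/720000
Step 5: max=19971607/8640000, min=2064721/900000, spread=751427/43200000
Step 6: max=124634687/54000000, min=1191863129/518400000, spread=23149331/2592000000
Step 7: max=71690654263/31104000000, min=7454931889/3240000000, spread=616540643/155520000000
Step 8: max=447912453983/194400000000, min=4296412008761/1866240000000, spread=17737747379/9331200000000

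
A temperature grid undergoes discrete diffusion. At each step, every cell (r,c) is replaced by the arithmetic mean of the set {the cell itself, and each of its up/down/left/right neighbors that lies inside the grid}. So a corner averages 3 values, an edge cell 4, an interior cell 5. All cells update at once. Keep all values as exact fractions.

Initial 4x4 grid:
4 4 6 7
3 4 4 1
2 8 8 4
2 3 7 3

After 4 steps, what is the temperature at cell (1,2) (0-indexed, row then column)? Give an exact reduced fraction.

Answer: 846607/180000

Derivation:
Step 1: cell (1,2) = 23/5
Step 2: cell (1,2) = 493/100
Step 3: cell (1,2) = 28081/6000
Step 4: cell (1,2) = 846607/180000
Full grid after step 4:
  265777/64800 951619/216000 989299/216000 300829/64800
  111053/27000 788779/180000 846607/180000 250711/54000
  109681/27000 810293/180000 849913/180000 10351/2160
  269183/64800 958493/216000 207881/43200 310603/64800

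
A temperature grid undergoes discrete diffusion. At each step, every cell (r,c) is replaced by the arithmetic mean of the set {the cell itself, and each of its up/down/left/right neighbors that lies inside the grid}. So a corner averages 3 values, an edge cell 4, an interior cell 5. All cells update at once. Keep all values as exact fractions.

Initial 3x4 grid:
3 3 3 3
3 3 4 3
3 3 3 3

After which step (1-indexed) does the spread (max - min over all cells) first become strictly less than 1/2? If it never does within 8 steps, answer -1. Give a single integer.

Step 1: max=13/4, min=3, spread=1/4
  -> spread < 1/2 first at step 1
Step 2: max=323/100, min=3, spread=23/100
Step 3: max=15211/4800, min=1213/400, spread=131/960
Step 4: max=136151/43200, min=21991/7200, spread=841/8640
Step 5: max=54382051/17280000, min=4413373/1440000, spread=56863/691200
Step 6: max=488094341/155520000, min=39869543/12960000, spread=386393/6220800
Step 7: max=195017723131/62208000000, min=15972358813/5184000000, spread=26795339/497664000
Step 8: max=11681255714129/3732480000000, min=960206149667/311040000000, spread=254051069/5971968000

Answer: 1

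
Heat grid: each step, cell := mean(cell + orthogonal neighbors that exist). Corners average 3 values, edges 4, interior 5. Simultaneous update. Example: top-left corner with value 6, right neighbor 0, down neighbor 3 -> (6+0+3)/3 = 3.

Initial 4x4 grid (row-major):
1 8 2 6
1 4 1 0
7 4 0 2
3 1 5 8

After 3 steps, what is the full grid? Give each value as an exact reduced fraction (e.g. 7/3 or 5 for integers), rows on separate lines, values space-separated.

Answer: 1919/540 11911/3600 11327/3600 5959/2160
12091/3600 4883/1500 16369/6000 19939/7200
12371/3600 18901/6000 3039/1000 1381/480
7507/2160 24727/7200 317/96 1229/360

Derivation:
After step 1:
  10/3 15/4 17/4 8/3
  13/4 18/5 7/5 9/4
  15/4 16/5 12/5 5/2
  11/3 13/4 7/2 5
After step 2:
  31/9 56/15 181/60 55/18
  209/60 76/25 139/50 529/240
  52/15 81/25 13/5 243/80
  32/9 817/240 283/80 11/3
After step 3:
  1919/540 11911/3600 11327/3600 5959/2160
  12091/3600 4883/1500 16369/6000 19939/7200
  12371/3600 18901/6000 3039/1000 1381/480
  7507/2160 24727/7200 317/96 1229/360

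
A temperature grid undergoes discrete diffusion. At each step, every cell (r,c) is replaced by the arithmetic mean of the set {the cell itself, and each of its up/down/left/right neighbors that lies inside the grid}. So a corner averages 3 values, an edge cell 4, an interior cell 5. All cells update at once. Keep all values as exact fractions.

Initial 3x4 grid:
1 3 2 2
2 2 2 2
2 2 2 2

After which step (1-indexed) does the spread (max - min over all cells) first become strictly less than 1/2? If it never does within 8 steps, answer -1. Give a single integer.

Answer: 2

Derivation:
Step 1: max=9/4, min=7/4, spread=1/2
Step 2: max=169/80, min=23/12, spread=47/240
  -> spread < 1/2 first at step 2
Step 3: max=5009/2400, min=9373/4800, spread=43/320
Step 4: max=44489/21600, min=85343/43200, spread=727/8640
Step 5: max=4424531/2160000, min=34443493/17280000, spread=63517/1152000
Step 6: max=39752711/19440000, min=310583963/155520000, spread=297509/6220800
Step 7: max=1188860087/583200000, min=18703315417/9331200000, spread=12737839/373248000
Step 8: max=35626884179/17496000000, min=1123613018603/559872000000, spread=131578201/4478976000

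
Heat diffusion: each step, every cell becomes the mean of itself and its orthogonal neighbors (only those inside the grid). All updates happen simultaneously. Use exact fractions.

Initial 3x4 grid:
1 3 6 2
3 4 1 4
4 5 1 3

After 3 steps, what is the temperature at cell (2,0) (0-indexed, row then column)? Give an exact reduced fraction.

Step 1: cell (2,0) = 4
Step 2: cell (2,0) = 7/2
Step 3: cell (2,0) = 149/45
Full grid after step 3:
  3271/1080 712/225 78/25 581/180
  2893/900 9361/3000 4693/1500 21049/7200
  149/45 1957/600 2633/900 3101/1080

Answer: 149/45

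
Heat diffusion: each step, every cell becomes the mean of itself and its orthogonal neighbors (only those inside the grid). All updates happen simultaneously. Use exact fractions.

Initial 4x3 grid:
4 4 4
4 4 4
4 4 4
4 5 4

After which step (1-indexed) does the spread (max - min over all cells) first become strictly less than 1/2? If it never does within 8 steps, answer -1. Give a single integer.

Step 1: max=13/3, min=4, spread=1/3
  -> spread < 1/2 first at step 1
Step 2: max=1027/240, min=4, spread=67/240
Step 3: max=9077/2160, min=4, spread=437/2160
Step 4: max=3613531/864000, min=4009/1000, spread=29951/172800
Step 5: max=32319821/7776000, min=13579/3375, spread=206761/1555200
Step 6: max=12897795571/3110400000, min=21765671/5400000, spread=14430763/124416000
Step 7: max=771603741689/186624000000, min=1745652727/432000000, spread=139854109/1492992000
Step 8: max=46212231890251/11197440000000, min=157371228977/38880000000, spread=7114543559/89579520000

Answer: 1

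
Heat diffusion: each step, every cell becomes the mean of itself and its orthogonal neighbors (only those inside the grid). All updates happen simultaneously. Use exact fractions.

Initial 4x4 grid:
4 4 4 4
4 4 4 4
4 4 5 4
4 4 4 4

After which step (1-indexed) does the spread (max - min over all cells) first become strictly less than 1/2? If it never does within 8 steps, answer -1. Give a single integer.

Answer: 1

Derivation:
Step 1: max=17/4, min=4, spread=1/4
  -> spread < 1/2 first at step 1
Step 2: max=211/50, min=4, spread=11/50
Step 3: max=9967/2400, min=4, spread=367/2400
Step 4: max=44771/10800, min=2413/600, spread=1337/10800
Step 5: max=1337669/324000, min=72469/18000, spread=33227/324000
Step 6: max=40094327/9720000, min=436049/108000, spread=849917/9720000
Step 7: max=1200114347/291600000, min=6548533/1620000, spread=21378407/291600000
Step 8: max=35958462371/8748000000, min=1967688343/486000000, spread=540072197/8748000000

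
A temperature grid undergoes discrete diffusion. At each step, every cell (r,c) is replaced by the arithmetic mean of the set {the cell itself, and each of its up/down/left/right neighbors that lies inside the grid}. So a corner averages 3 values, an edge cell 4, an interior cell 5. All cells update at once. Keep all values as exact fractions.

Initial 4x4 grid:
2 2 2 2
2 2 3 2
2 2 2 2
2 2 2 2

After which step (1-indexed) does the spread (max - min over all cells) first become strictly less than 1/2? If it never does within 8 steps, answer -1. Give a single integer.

Step 1: max=9/4, min=2, spread=1/4
  -> spread < 1/2 first at step 1
Step 2: max=111/50, min=2, spread=11/50
Step 3: max=5167/2400, min=2, spread=367/2400
Step 4: max=23171/10800, min=1213/600, spread=1337/10800
Step 5: max=689669/324000, min=36469/18000, spread=33227/324000
Step 6: max=20654327/9720000, min=220049/108000, spread=849917/9720000
Step 7: max=616914347/291600000, min=3308533/1620000, spread=21378407/291600000
Step 8: max=18462462371/8748000000, min=995688343/486000000, spread=540072197/8748000000

Answer: 1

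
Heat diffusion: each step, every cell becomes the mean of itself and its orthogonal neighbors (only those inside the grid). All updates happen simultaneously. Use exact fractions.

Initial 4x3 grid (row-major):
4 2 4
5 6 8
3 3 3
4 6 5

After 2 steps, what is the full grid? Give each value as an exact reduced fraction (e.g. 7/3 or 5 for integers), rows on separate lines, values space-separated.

After step 1:
  11/3 4 14/3
  9/2 24/5 21/4
  15/4 21/5 19/4
  13/3 9/2 14/3
After step 2:
  73/18 257/60 167/36
  1003/240 91/20 73/15
  1007/240 22/5 283/60
  151/36 177/40 167/36

Answer: 73/18 257/60 167/36
1003/240 91/20 73/15
1007/240 22/5 283/60
151/36 177/40 167/36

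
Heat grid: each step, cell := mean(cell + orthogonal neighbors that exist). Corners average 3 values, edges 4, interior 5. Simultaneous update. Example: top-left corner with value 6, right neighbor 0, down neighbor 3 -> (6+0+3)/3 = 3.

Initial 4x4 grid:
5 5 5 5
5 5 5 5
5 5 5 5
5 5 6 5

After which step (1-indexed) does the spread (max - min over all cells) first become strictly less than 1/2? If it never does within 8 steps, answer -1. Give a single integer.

Step 1: max=16/3, min=5, spread=1/3
  -> spread < 1/2 first at step 1
Step 2: max=631/120, min=5, spread=31/120
Step 3: max=5611/1080, min=5, spread=211/1080
Step 4: max=556843/108000, min=5, spread=16843/108000
Step 5: max=4998643/972000, min=45079/9000, spread=130111/972000
Step 6: max=149442367/29160000, min=2707159/540000, spread=3255781/29160000
Step 7: max=4474353691/874800000, min=2711107/540000, spread=82360351/874800000
Step 8: max=133971316891/26244000000, min=488506441/97200000, spread=2074577821/26244000000

Answer: 1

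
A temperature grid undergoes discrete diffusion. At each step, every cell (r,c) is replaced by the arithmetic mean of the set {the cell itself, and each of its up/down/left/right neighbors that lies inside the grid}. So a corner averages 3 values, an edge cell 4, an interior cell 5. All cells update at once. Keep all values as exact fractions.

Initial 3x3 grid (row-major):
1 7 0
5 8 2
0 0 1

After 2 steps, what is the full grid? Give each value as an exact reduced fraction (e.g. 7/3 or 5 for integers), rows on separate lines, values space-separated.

After step 1:
  13/3 4 3
  7/2 22/5 11/4
  5/3 9/4 1
After step 2:
  71/18 59/15 13/4
  139/40 169/50 223/80
  89/36 559/240 2

Answer: 71/18 59/15 13/4
139/40 169/50 223/80
89/36 559/240 2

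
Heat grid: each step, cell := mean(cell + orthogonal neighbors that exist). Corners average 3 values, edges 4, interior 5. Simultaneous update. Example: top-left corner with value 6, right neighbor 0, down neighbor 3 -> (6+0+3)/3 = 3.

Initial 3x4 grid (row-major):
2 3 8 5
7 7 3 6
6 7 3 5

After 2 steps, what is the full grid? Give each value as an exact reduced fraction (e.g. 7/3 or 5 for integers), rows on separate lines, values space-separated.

After step 1:
  4 5 19/4 19/3
  11/2 27/5 27/5 19/4
  20/3 23/4 9/2 14/3
After step 2:
  29/6 383/80 1289/240 95/18
  647/120 541/100 124/25 423/80
  215/36 1339/240 1219/240 167/36

Answer: 29/6 383/80 1289/240 95/18
647/120 541/100 124/25 423/80
215/36 1339/240 1219/240 167/36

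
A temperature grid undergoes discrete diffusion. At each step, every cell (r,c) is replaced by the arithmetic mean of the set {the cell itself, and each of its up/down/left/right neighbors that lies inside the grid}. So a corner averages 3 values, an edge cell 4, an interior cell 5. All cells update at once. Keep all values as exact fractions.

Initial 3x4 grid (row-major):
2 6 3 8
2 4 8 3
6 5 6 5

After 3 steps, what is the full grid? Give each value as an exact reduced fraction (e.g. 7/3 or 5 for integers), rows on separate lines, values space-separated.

Answer: 875/216 7847/1800 18629/3600 2797/540
29503/7200 28609/6000 30179/6000 9827/1800
1951/432 34463/7200 38683/7200 11353/2160

Derivation:
After step 1:
  10/3 15/4 25/4 14/3
  7/2 5 24/5 6
  13/3 21/4 6 14/3
After step 2:
  127/36 55/12 73/15 203/36
  97/24 223/50 561/100 151/30
  157/36 247/48 1243/240 50/9
After step 3:
  875/216 7847/1800 18629/3600 2797/540
  29503/7200 28609/6000 30179/6000 9827/1800
  1951/432 34463/7200 38683/7200 11353/2160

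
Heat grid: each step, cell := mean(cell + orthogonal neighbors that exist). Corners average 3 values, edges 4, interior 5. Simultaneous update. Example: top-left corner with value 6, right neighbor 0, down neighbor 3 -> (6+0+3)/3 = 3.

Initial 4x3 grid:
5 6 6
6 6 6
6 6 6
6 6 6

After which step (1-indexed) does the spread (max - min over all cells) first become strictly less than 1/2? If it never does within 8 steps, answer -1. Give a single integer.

Step 1: max=6, min=17/3, spread=1/3
  -> spread < 1/2 first at step 1
Step 2: max=6, min=103/18, spread=5/18
Step 3: max=6, min=1255/216, spread=41/216
Step 4: max=6, min=151303/25920, spread=4217/25920
Step 5: max=43121/7200, min=9122051/1555200, spread=38417/311040
Step 6: max=861403/144000, min=548671789/93312000, spread=1903471/18662400
Step 7: max=25804241/4320000, min=32991330911/5598720000, spread=18038617/223948800
Step 8: max=2319873241/388800000, min=1982271017149/335923200000, spread=883978523/13436928000

Answer: 1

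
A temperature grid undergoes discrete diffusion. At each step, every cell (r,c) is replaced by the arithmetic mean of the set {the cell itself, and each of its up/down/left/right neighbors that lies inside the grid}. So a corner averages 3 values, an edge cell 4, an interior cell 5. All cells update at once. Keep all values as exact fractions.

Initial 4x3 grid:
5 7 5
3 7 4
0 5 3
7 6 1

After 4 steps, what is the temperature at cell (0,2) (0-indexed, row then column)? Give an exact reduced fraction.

Step 1: cell (0,2) = 16/3
Step 2: cell (0,2) = 193/36
Step 3: cell (0,2) = 692/135
Step 4: cell (0,2) = 160927/32400
Full grid after step 4:
  3274/675 1071083/216000 160927/32400
  82649/18000 417757/90000 502519/108000
  231197/54000 1539203/360000 457519/108000
  539653/129600 3543757/864000 526153/129600

Answer: 160927/32400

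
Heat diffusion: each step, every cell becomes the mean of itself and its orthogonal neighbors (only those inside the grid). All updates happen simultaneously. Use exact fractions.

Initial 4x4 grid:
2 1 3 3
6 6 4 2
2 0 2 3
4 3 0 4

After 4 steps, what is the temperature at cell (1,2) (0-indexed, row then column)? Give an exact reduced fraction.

Step 1: cell (1,2) = 17/5
Step 2: cell (1,2) = 287/100
Step 3: cell (1,2) = 8771/3000
Step 4: cell (1,2) = 254051/90000
Full grid after step 4:
  69623/21600 73907/24000 642403/216000 92843/32400
  55919/18000 60571/20000 254051/90000 605383/216000
  10501/3600 1627/600 94747/36000 550127/216000
  1798/675 9209/3600 128873/54000 157313/64800

Answer: 254051/90000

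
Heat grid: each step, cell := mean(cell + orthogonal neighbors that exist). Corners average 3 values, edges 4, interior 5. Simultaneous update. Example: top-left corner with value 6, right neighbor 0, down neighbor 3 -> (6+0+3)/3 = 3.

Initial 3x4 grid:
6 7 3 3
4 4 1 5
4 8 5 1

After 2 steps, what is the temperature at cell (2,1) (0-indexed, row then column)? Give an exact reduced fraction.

Answer: 287/60

Derivation:
Step 1: cell (2,1) = 21/4
Step 2: cell (2,1) = 287/60
Full grid after step 2:
  91/18 569/120 473/120 29/9
  203/40 463/100 363/100 403/120
  181/36 287/60 61/15 119/36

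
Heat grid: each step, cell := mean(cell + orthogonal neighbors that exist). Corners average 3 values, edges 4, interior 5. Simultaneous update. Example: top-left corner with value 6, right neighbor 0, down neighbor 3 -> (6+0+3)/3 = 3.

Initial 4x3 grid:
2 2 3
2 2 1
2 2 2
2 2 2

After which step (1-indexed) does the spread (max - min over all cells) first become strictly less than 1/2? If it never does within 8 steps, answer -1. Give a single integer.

Step 1: max=9/4, min=7/4, spread=1/2
Step 2: max=25/12, min=151/80, spread=47/240
  -> spread < 1/2 first at step 2
Step 3: max=9827/4800, min=4591/2400, spread=43/320
Step 4: max=87457/43200, min=41911/21600, spread=727/8640
Step 5: max=34676507/17280000, min=4215469/2160000, spread=63517/1152000
Step 6: max=311496037/155520000, min=38007289/19440000, spread=297509/6220800
Step 7: max=18621484583/9331200000, min=1143939913/583200000, spread=12737839/373248000
Step 8: max=1115874981397/559872000000, min=34357115821/17496000000, spread=131578201/4478976000

Answer: 2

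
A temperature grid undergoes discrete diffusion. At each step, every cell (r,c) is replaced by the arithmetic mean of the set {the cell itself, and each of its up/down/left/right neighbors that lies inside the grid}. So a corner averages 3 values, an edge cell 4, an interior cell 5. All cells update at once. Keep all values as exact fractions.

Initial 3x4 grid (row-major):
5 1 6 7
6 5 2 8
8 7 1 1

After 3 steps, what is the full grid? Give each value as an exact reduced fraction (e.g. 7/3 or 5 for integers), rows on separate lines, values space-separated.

Answer: 1133/240 3719/800 10897/2400 397/80
3143/600 9201/2000 26933/6000 31451/7200
971/180 5891/1200 913/225 4417/1080

Derivation:
After step 1:
  4 17/4 4 7
  6 21/5 22/5 9/2
  7 21/4 11/4 10/3
After step 2:
  19/4 329/80 393/80 31/6
  53/10 241/50 397/100 577/120
  73/12 24/5 59/15 127/36
After step 3:
  1133/240 3719/800 10897/2400 397/80
  3143/600 9201/2000 26933/6000 31451/7200
  971/180 5891/1200 913/225 4417/1080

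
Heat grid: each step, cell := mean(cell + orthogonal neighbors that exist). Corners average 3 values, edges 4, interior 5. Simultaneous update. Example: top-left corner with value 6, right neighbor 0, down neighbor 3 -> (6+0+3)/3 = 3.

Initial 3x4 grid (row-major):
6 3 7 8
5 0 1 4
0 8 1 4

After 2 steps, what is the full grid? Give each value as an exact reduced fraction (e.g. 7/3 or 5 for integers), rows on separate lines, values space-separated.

After step 1:
  14/3 4 19/4 19/3
  11/4 17/5 13/5 17/4
  13/3 9/4 7/2 3
After step 2:
  137/36 1009/240 1061/240 46/9
  303/80 3 37/10 971/240
  28/9 809/240 227/80 43/12

Answer: 137/36 1009/240 1061/240 46/9
303/80 3 37/10 971/240
28/9 809/240 227/80 43/12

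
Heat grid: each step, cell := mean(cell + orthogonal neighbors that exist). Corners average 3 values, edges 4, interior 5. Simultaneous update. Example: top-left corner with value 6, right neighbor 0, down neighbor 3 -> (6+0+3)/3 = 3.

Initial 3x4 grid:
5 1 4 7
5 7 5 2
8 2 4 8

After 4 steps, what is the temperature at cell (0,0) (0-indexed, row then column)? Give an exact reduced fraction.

Answer: 601283/129600

Derivation:
Step 1: cell (0,0) = 11/3
Step 2: cell (0,0) = 85/18
Step 3: cell (0,0) = 1943/432
Step 4: cell (0,0) = 601283/129600
Full grid after step 4:
  601283/129600 485069/108000 488689/108000 296459/64800
  4108807/864000 1699973/360000 277733/60000 676157/144000
  214561/43200 173773/36000 518189/108000 309559/64800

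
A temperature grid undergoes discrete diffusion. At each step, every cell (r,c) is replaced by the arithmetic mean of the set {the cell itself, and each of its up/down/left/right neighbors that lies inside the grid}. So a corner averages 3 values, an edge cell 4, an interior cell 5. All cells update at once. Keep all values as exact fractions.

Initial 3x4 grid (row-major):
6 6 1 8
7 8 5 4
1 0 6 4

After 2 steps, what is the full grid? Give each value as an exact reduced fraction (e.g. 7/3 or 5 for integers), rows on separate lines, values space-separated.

After step 1:
  19/3 21/4 5 13/3
  11/2 26/5 24/5 21/4
  8/3 15/4 15/4 14/3
After step 2:
  205/36 1307/240 1163/240 175/36
  197/40 49/10 24/5 381/80
  143/36 461/120 509/120 41/9

Answer: 205/36 1307/240 1163/240 175/36
197/40 49/10 24/5 381/80
143/36 461/120 509/120 41/9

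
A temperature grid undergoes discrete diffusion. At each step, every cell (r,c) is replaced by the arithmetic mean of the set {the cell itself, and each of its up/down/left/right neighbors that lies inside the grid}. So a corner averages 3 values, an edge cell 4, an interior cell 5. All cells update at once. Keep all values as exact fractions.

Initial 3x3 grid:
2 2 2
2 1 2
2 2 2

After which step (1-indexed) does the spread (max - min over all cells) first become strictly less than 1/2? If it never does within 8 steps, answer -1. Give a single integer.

Step 1: max=2, min=7/4, spread=1/4
  -> spread < 1/2 first at step 1
Step 2: max=151/80, min=44/25, spread=51/400
Step 3: max=673/360, min=8777/4800, spread=589/14400
Step 4: max=534919/288000, min=55057/30000, spread=31859/1440000
Step 5: max=3335279/1800000, min=31868393/17280000, spread=751427/86400000
Step 6: max=1918536871/1036800000, min=199365313/108000000, spread=23149331/5184000000
Step 7: max=11985068111/6480000000, min=114933345737/62208000000, spread=616540643/311040000000
Step 8: max=6901027991239/3732480000000, min=718487546017/388800000000, spread=17737747379/18662400000000

Answer: 1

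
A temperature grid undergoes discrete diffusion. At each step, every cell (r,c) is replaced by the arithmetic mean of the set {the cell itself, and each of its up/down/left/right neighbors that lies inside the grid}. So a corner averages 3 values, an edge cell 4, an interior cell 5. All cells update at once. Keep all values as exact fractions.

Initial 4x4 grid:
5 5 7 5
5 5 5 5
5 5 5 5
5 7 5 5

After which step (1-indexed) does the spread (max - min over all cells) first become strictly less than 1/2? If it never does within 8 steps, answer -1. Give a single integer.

Step 1: max=17/3, min=5, spread=2/3
Step 2: max=331/60, min=5, spread=31/60
Step 3: max=2911/540, min=185/36, spread=34/135
  -> spread < 1/2 first at step 3
Step 4: max=57563/10800, min=11641/2250, spread=8431/54000
Step 5: max=103087/19440, min=843133/162000, spread=2986/30375
Step 6: max=76928953/14580000, min=423259/81000, spread=742333/14580000
Step 7: max=2305347031/437400000, min=152543801/29160000, spread=268594/6834375
Step 8: max=69038055961/13122000000, min=22918334899/4374000000, spread=2211338/102515625

Answer: 3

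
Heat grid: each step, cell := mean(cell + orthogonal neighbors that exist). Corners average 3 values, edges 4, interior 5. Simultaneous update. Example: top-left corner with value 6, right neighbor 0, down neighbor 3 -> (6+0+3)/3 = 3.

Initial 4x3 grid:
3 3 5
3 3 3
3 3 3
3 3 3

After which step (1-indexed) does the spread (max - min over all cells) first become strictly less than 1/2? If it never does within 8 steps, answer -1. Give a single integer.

Answer: 3

Derivation:
Step 1: max=11/3, min=3, spread=2/3
Step 2: max=32/9, min=3, spread=5/9
Step 3: max=365/108, min=3, spread=41/108
  -> spread < 1/2 first at step 3
Step 4: max=43097/12960, min=3, spread=4217/12960
Step 5: max=2541949/777600, min=10879/3600, spread=38417/155520
Step 6: max=151168211/46656000, min=218597/72000, spread=1903471/9331200
Step 7: max=8999069089/2799360000, min=6595759/2160000, spread=18038617/111974400
Step 8: max=537152982851/167961600000, min=596126759/194400000, spread=883978523/6718464000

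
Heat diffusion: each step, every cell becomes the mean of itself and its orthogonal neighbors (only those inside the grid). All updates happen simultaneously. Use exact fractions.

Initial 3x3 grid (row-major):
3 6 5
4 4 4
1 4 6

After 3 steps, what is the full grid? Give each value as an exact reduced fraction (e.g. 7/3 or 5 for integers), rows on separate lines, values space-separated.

After step 1:
  13/3 9/2 5
  3 22/5 19/4
  3 15/4 14/3
After step 2:
  71/18 547/120 19/4
  221/60 102/25 1129/240
  13/4 949/240 79/18
After step 3:
  4387/1080 31199/7200 1121/240
  6731/1800 1049/250 64523/14400
  871/240 56423/14400 4697/1080

Answer: 4387/1080 31199/7200 1121/240
6731/1800 1049/250 64523/14400
871/240 56423/14400 4697/1080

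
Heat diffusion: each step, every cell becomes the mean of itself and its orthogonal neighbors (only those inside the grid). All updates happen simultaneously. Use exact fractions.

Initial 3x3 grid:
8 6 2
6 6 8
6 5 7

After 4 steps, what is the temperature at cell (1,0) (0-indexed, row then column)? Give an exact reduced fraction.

Answer: 2643259/432000

Derivation:
Step 1: cell (1,0) = 13/2
Step 2: cell (1,0) = 751/120
Step 3: cell (1,0) = 44147/7200
Step 4: cell (1,0) = 2643259/432000
Full grid after step 4:
  24547/4050 861253/144000 762079/129600
  2643259/432000 2166991/360000 190959/32000
  396577/64800 41131/6750 780929/129600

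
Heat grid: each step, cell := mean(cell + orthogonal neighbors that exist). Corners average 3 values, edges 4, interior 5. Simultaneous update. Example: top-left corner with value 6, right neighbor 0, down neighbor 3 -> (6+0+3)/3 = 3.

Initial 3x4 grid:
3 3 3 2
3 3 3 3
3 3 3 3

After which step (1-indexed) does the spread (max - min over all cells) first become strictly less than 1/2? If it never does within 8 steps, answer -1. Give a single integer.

Answer: 1

Derivation:
Step 1: max=3, min=8/3, spread=1/3
  -> spread < 1/2 first at step 1
Step 2: max=3, min=49/18, spread=5/18
Step 3: max=3, min=607/216, spread=41/216
Step 4: max=3, min=73543/25920, spread=4217/25920
Step 5: max=21521/7200, min=4456451/1555200, spread=38417/311040
Step 6: max=429403/144000, min=268735789/93312000, spread=1903471/18662400
Step 7: max=12844241/4320000, min=16195170911/5598720000, spread=18038617/223948800
Step 8: max=1153473241/388800000, min=974501417149/335923200000, spread=883978523/13436928000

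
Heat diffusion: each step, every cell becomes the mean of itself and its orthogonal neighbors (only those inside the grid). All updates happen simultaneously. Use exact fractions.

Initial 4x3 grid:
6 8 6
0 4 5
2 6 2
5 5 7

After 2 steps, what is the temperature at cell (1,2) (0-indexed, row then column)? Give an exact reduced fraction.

Answer: 1211/240

Derivation:
Step 1: cell (1,2) = 17/4
Step 2: cell (1,2) = 1211/240
Full grid after step 2:
  41/9 27/5 199/36
  931/240 433/100 1211/240
  281/80 112/25 1063/240
  13/3 1093/240 185/36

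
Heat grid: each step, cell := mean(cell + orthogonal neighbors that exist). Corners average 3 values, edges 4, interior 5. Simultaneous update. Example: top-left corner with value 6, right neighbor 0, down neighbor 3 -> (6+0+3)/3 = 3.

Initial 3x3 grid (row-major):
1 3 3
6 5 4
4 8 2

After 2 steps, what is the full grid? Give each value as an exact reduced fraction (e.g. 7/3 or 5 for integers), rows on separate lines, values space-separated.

Answer: 31/9 223/60 59/18
139/30 409/100 167/40
59/12 1237/240 155/36

Derivation:
After step 1:
  10/3 3 10/3
  4 26/5 7/2
  6 19/4 14/3
After step 2:
  31/9 223/60 59/18
  139/30 409/100 167/40
  59/12 1237/240 155/36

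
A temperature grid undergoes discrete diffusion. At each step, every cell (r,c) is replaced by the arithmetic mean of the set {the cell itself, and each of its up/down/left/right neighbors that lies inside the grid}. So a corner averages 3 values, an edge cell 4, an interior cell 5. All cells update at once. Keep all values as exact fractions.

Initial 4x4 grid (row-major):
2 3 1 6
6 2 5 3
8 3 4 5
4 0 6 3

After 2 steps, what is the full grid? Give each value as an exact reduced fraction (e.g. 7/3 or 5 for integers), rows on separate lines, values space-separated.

Answer: 61/18 793/240 145/48 71/18
1033/240 167/50 199/50 89/24
343/80 203/50 18/5 533/120
25/6 139/40 473/120 35/9

Derivation:
After step 1:
  11/3 2 15/4 10/3
  9/2 19/5 3 19/4
  21/4 17/5 23/5 15/4
  4 13/4 13/4 14/3
After step 2:
  61/18 793/240 145/48 71/18
  1033/240 167/50 199/50 89/24
  343/80 203/50 18/5 533/120
  25/6 139/40 473/120 35/9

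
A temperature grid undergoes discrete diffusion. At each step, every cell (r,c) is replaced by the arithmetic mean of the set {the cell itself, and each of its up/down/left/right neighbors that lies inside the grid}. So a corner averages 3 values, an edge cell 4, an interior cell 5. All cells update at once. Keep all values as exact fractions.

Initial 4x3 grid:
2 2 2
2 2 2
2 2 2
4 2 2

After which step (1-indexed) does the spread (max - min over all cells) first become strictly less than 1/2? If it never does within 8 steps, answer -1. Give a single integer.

Answer: 3

Derivation:
Step 1: max=8/3, min=2, spread=2/3
Step 2: max=23/9, min=2, spread=5/9
Step 3: max=257/108, min=2, spread=41/108
  -> spread < 1/2 first at step 3
Step 4: max=30137/12960, min=2, spread=4217/12960
Step 5: max=1764349/777600, min=7279/3600, spread=38417/155520
Step 6: max=104512211/46656000, min=146597/72000, spread=1903471/9331200
Step 7: max=6199709089/2799360000, min=4435759/2160000, spread=18038617/111974400
Step 8: max=369191382851/167961600000, min=401726759/194400000, spread=883978523/6718464000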